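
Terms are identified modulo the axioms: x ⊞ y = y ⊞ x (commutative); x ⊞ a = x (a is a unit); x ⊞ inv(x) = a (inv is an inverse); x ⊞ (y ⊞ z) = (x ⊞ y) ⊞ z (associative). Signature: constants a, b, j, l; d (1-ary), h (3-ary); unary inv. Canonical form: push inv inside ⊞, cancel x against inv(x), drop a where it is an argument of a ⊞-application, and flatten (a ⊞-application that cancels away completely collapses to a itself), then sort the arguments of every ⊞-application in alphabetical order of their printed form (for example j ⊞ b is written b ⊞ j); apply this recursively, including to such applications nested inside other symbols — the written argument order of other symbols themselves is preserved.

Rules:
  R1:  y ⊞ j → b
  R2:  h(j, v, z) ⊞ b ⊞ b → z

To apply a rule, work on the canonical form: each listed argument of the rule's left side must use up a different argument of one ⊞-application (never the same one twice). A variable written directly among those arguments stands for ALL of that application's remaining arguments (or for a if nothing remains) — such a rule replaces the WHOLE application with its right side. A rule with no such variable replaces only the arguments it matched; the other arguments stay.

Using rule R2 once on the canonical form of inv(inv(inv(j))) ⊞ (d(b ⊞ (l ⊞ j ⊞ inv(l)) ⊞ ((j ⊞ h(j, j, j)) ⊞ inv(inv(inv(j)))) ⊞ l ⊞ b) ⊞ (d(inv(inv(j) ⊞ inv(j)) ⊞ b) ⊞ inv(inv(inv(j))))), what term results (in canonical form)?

Canonical form:  d(b ⊞ b ⊞ h(j, j, j) ⊞ j ⊞ l) ⊞ d(b ⊞ j ⊞ j) ⊞ inv(j) ⊞ inv(j)
R2 matches:  uses b, b, h(j, j, j);  v := j, z := j
Result:  d(b ⊞ j ⊞ j) ⊞ d(j ⊞ j ⊞ l) ⊞ inv(j) ⊞ inv(j)

Answer: d(b ⊞ j ⊞ j) ⊞ d(j ⊞ j ⊞ l) ⊞ inv(j) ⊞ inv(j)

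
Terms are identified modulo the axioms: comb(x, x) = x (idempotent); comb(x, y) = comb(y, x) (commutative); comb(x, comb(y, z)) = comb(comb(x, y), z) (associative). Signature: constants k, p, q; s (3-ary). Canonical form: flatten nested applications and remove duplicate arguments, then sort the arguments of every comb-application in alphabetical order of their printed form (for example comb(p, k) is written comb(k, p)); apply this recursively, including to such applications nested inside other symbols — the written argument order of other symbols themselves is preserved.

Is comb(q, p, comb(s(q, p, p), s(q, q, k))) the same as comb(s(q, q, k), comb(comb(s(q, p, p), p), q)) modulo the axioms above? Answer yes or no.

Left:  comb(q, p, comb(s(q, p, p), s(q, q, k)))
  Flatten:  comb(q, p, s(q, p, p), s(q, q, k))
  Sort:  comb(p, q, s(q, p, p), s(q, q, k))
Right:  comb(s(q, q, k), comb(comb(s(q, p, p), p), q))
  Un-nest:  comb(s(q, q, k), s(q, p, p), p, q)
  Sort arguments:  comb(p, q, s(q, p, p), s(q, q, k))

Answer: yes — both canonical forms are comb(p, q, s(q, p, p), s(q, q, k))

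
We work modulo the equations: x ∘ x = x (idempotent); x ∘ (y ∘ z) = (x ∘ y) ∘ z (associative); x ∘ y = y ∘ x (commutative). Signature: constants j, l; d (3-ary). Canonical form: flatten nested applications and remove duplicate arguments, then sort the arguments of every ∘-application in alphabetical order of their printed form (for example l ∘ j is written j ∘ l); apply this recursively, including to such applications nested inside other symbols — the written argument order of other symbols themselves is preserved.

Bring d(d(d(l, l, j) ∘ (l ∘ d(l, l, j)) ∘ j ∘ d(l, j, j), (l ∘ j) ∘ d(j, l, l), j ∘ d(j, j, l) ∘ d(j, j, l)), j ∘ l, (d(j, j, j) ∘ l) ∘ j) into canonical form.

Answer: d(d(d(l, j, j) ∘ d(l, l, j) ∘ j ∘ l, d(j, l, l) ∘ j ∘ l, d(j, j, l) ∘ j), j ∘ l, d(j, j, j) ∘ j ∘ l)

Derivation:
Focus inside:  d(l, l, j) ∘ (l ∘ d(l, l, j)) ∘ j ∘ d(l, j, j)
Flatten:  d(l, l, j) ∘ l ∘ d(l, l, j) ∘ j ∘ d(l, j, j)
Deduplicate:  drop duplicate d(l, l, j)
Order the arguments:  d(l, j, j) ∘ d(l, l, j) ∘ j ∘ l
Reassemble:  d(d(d(l, j, j) ∘ d(l, l, j) ∘ j ∘ l, d(j, l, l) ∘ j ∘ l, d(j, j, l) ∘ j), j ∘ l, d(j, j, j) ∘ j ∘ l)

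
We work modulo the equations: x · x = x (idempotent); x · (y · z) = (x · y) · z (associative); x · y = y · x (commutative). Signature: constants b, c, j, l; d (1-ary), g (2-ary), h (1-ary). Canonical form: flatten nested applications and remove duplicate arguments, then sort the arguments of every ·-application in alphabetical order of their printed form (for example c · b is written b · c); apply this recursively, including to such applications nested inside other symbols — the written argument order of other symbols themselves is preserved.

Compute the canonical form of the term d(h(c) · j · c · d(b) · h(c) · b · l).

Focus inside:  h(c) · j · c · d(b) · h(c) · b · l
Drop duplicates:  drop duplicate h(c)
Sort arguments:  b · c · d(b) · h(c) · j · l
Reassemble:  d(b · c · d(b) · h(c) · j · l)

Answer: d(b · c · d(b) · h(c) · j · l)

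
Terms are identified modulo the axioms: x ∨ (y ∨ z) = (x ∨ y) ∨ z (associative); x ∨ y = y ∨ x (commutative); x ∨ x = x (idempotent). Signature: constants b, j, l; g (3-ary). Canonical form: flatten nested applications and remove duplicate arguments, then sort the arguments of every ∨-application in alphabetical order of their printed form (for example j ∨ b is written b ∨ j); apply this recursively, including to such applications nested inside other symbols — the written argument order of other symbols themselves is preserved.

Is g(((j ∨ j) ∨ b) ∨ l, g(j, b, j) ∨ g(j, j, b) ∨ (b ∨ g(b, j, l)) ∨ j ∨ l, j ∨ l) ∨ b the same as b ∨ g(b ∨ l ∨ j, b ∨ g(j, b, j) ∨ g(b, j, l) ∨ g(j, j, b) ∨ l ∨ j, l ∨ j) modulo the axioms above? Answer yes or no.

Answer: yes — both canonical forms are b ∨ g(b ∨ j ∨ l, b ∨ g(b, j, l) ∨ g(j, b, j) ∨ g(j, j, b) ∨ j ∨ l, j ∨ l)

Derivation:
Left:  g(((j ∨ j) ∨ b) ∨ l, g(j, b, j) ∨ g(j, j, b) ∨ (b ∨ g(b, j, l)) ∨ j ∨ l, j ∨ l) ∨ b
  Canonicalize subterm:  g(((j ∨ j) ∨ b) ∨ l, g(j, b, j) ∨ g(j, j, b) ∨ (b ∨ g(b, j, l)) ∨ j ∨ l, j ∨ l)  →  g(b ∨ j ∨ l, b ∨ g(b, j, l) ∨ g(j, b, j) ∨ g(j, j, b) ∨ j ∨ l, j ∨ l)
  Order the arguments:  b ∨ g(b ∨ j ∨ l, b ∨ g(b, j, l) ∨ g(j, b, j) ∨ g(j, j, b) ∨ j ∨ l, j ∨ l)
Right:  b ∨ g(b ∨ l ∨ j, b ∨ g(j, b, j) ∨ g(b, j, l) ∨ g(j, j, b) ∨ l ∨ j, l ∨ j)
  Simplify inside:  g(b ∨ l ∨ j, b ∨ g(j, b, j) ∨ g(b, j, l) ∨ g(j, j, b) ∨ l ∨ j, l ∨ j)  →  g(b ∨ j ∨ l, b ∨ g(b, j, l) ∨ g(j, b, j) ∨ g(j, j, b) ∨ j ∨ l, j ∨ l)
  Sort arguments:  b ∨ g(b ∨ j ∨ l, b ∨ g(b, j, l) ∨ g(j, b, j) ∨ g(j, j, b) ∨ j ∨ l, j ∨ l)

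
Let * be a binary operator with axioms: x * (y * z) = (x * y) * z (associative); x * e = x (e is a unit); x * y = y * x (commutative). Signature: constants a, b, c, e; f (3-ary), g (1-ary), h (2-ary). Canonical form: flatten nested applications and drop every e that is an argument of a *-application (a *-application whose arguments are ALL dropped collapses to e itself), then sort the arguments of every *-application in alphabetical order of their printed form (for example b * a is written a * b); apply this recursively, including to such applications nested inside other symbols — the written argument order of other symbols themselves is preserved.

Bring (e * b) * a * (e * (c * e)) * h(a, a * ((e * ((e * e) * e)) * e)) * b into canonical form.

Merge nested applications:  e * b * a * e * c * e * h(a, a * ((e * ((e * e) * e)) * e)) * b
Simplify inside:  h(a, a * ((e * ((e * e) * e)) * e))  →  h(a, a)
Drop the unit:  drop e (×3)
Sort arguments:  a * b * b * c * h(a, a)

Answer: a * b * b * c * h(a, a)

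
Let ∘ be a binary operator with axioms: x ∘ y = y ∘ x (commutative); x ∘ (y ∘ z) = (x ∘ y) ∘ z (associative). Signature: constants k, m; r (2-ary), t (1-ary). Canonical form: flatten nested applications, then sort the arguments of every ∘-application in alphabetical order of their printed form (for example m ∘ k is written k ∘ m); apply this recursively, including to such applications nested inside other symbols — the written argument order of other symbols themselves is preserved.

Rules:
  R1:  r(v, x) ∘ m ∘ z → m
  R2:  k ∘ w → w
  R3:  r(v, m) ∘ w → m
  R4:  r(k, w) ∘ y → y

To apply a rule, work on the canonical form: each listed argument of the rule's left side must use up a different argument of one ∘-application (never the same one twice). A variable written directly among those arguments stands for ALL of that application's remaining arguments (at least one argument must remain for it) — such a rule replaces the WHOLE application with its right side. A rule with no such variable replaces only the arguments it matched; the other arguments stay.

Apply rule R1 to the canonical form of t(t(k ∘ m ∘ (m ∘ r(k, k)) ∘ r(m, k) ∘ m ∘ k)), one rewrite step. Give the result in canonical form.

Answer: t(t(m))

Derivation:
Canonical form:  t(t(k ∘ k ∘ m ∘ m ∘ m ∘ r(k, k) ∘ r(m, k)))
R1 matches:  uses m, r(k, k);  v := k, x := k, z := k ∘ k ∘ m ∘ m ∘ r(m, k)
Every leftover argument binds to the variable; the entire application is replaced.
New term:  t(t(m))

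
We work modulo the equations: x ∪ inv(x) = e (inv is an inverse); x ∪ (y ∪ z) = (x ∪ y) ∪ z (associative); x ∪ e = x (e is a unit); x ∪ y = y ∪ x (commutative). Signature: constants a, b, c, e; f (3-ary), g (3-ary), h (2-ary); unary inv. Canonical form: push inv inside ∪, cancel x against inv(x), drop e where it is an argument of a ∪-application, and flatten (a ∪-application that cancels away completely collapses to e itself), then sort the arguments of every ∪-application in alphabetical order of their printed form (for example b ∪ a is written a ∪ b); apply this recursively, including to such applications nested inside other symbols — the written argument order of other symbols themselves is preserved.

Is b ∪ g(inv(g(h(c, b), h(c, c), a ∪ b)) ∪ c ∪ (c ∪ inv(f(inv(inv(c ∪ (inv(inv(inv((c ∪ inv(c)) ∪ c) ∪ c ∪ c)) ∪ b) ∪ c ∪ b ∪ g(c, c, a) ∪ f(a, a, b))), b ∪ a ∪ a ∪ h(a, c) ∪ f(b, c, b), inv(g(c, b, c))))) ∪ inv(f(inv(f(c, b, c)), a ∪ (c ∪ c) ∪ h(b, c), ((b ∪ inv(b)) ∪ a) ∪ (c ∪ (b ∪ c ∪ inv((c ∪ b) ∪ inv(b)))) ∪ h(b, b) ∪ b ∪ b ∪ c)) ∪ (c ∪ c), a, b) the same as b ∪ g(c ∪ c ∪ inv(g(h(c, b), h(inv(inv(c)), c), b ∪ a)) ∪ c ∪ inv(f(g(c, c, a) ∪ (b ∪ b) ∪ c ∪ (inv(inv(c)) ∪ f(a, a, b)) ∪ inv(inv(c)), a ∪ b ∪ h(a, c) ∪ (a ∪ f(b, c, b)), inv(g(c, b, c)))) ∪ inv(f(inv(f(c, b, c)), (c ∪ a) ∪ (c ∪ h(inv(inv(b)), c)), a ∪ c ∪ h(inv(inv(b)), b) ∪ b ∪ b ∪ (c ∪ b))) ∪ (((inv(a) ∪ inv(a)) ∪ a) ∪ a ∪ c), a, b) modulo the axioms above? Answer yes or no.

Left:  b ∪ g(inv(g(h(c, b), h(c, c), a ∪ b)) ∪ c ∪ (c ∪ inv(f(inv(inv(c ∪ (inv(inv(inv((c ∪ inv(c)) ∪ c) ∪ c ∪ c)) ∪ b) ∪ c ∪ b ∪ g(c, c, a) ∪ f(a, a, b))), b ∪ a ∪ a ∪ h(a, c) ∪ f(b, c, b), inv(g(c, b, c))))) ∪ inv(f(inv(f(c, b, c)), a ∪ (c ∪ c) ∪ h(b, c), ((b ∪ inv(b)) ∪ a) ∪ (c ∪ (b ∪ c ∪ inv((c ∪ b) ∪ inv(b)))) ∪ h(b, b) ∪ b ∪ b ∪ c)) ∪ (c ∪ c), a, b)
  Push inv inside:  distribute inv over ∪ and collapse double inv
  Collect terms:  b ∪ g(c ∪ c ∪ c ∪ c ∪ inv(f(b ∪ b ∪ c ∪ c ∪ c ∪ f(a, a, b) ∪ g(c, c, a), a ∪ a ∪ b ∪ f(b, c, b) ∪ h(a, c), inv(g(c, b, c)))) ∪ inv(f(inv(f(c, b, c)), a ∪ c ∪ c ∪ h(b, c), a ∪ b ∪ b ∪ b ∪ c ∪ c ∪ h(b, b))) ∪ inv(g(h(c, b), h(c, c), a ∪ b)), a, b)
Right:  b ∪ g(c ∪ c ∪ inv(g(h(c, b), h(inv(inv(c)), c), b ∪ a)) ∪ c ∪ inv(f(g(c, c, a) ∪ (b ∪ b) ∪ c ∪ (inv(inv(c)) ∪ f(a, a, b)) ∪ inv(inv(c)), a ∪ b ∪ h(a, c) ∪ (a ∪ f(b, c, b)), inv(g(c, b, c)))) ∪ inv(f(inv(f(c, b, c)), (c ∪ a) ∪ (c ∪ h(inv(inv(b)), c)), a ∪ c ∪ h(inv(inv(b)), b) ∪ b ∪ b ∪ (c ∪ b))) ∪ (((inv(a) ∪ inv(a)) ∪ a) ∪ a ∪ c), a, b)
  Push inv inside:  distribute inv over ∪ and collapse double inv
  Combine occurrences:  b ∪ g(c ∪ c ∪ c ∪ c ∪ inv(f(b ∪ b ∪ c ∪ c ∪ c ∪ f(a, a, b) ∪ g(c, c, a), a ∪ a ∪ b ∪ f(b, c, b) ∪ h(a, c), inv(g(c, b, c)))) ∪ inv(f(inv(f(c, b, c)), a ∪ c ∪ c ∪ h(b, c), a ∪ b ∪ b ∪ b ∪ c ∪ c ∪ h(b, b))) ∪ inv(g(h(c, b), h(c, c), a ∪ b)), a, b)

Answer: yes — both canonical forms are b ∪ g(c ∪ c ∪ c ∪ c ∪ inv(f(b ∪ b ∪ c ∪ c ∪ c ∪ f(a, a, b) ∪ g(c, c, a), a ∪ a ∪ b ∪ f(b, c, b) ∪ h(a, c), inv(g(c, b, c)))) ∪ inv(f(inv(f(c, b, c)), a ∪ c ∪ c ∪ h(b, c), a ∪ b ∪ b ∪ b ∪ c ∪ c ∪ h(b, b))) ∪ inv(g(h(c, b), h(c, c), a ∪ b)), a, b)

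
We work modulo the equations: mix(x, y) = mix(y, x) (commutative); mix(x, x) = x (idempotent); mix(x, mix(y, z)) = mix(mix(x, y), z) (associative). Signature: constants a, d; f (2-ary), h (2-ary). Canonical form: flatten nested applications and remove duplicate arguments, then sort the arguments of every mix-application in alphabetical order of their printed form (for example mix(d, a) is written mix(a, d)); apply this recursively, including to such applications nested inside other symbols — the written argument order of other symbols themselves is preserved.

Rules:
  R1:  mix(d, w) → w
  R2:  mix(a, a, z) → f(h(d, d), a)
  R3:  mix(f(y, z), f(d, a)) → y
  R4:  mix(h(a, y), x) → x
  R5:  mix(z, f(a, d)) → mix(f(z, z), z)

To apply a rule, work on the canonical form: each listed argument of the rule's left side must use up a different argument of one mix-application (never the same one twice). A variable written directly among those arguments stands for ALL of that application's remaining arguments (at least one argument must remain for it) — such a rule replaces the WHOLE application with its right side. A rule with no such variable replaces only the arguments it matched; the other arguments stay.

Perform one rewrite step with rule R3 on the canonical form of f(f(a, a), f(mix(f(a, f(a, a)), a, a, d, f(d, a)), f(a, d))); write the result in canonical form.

Canonical form:  f(f(a, a), f(mix(a, d, f(a, f(a, a)), f(d, a)), f(a, d)))
Apply R3:  consuming f(a, f(a, a)), f(d, a);  y := a, z := f(a, a)
Giving:  f(f(a, a), f(mix(a, d), f(a, d)))

Answer: f(f(a, a), f(mix(a, d), f(a, d)))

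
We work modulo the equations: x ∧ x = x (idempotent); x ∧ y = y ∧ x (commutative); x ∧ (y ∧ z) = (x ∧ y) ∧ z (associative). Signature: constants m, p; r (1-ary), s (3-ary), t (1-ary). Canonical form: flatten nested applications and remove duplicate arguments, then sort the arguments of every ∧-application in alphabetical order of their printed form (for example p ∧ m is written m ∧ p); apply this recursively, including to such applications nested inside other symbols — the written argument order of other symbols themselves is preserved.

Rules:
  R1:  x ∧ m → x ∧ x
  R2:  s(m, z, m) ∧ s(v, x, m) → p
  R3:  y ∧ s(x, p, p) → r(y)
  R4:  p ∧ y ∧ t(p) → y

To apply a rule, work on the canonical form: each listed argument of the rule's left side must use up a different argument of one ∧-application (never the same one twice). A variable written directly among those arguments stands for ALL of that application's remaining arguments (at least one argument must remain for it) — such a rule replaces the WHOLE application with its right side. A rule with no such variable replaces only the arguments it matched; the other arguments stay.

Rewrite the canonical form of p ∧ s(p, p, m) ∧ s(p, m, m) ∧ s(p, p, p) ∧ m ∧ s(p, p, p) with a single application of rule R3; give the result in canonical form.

Answer: r(m ∧ p ∧ s(p, m, m) ∧ s(p, p, m))

Derivation:
Canonical form:  m ∧ p ∧ s(p, m, m) ∧ s(p, p, m) ∧ s(p, p, p)
Match R3:  consume s(p, p, p);  x := p, y := m ∧ p ∧ s(p, m, m) ∧ s(p, p, m)
Every leftover argument binds to the variable; the entire application is replaced.
Giving:  r(m ∧ p ∧ s(p, m, m) ∧ s(p, p, m))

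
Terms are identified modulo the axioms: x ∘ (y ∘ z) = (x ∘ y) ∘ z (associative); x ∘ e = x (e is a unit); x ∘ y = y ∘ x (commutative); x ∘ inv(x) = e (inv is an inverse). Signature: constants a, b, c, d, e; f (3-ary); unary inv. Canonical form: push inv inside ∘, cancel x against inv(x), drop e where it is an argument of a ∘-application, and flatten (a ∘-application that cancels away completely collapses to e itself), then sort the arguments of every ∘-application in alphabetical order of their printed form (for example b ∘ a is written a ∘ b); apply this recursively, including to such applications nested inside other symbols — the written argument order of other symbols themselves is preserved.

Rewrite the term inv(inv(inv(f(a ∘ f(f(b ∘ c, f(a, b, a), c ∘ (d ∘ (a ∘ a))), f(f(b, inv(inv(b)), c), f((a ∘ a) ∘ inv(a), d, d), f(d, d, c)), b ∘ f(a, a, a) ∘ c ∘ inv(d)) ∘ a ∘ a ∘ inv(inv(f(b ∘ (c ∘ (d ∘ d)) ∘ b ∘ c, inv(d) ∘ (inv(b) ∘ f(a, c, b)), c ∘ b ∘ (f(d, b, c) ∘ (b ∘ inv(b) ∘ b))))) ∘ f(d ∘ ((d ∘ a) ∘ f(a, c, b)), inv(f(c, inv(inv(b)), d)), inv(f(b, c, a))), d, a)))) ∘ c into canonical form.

Push inv inside:  distribute inv over ∘ and collapse double inv
Collect:  inv(f(a ∘ a ∘ a ∘ f(a ∘ d ∘ d ∘ f(a, c, b), inv(f(c, b, d)), inv(f(b, c, a))) ∘ f(b ∘ b ∘ c ∘ c ∘ d ∘ d, f(a, c, b) ∘ inv(b) ∘ inv(d), b ∘ b ∘ c ∘ f(d, b, c)) ∘ f(f(b ∘ c, f(a, b, a), a ∘ a ∘ c ∘ d), f(f(b, b, c), f(a, d, d), f(d, d, c)), b ∘ c ∘ f(a, a, a) ∘ inv(d)), d, a)) ∘ c
Sort arguments:  c ∘ inv(f(a ∘ a ∘ a ∘ f(a ∘ d ∘ d ∘ f(a, c, b), inv(f(c, b, d)), inv(f(b, c, a))) ∘ f(b ∘ b ∘ c ∘ c ∘ d ∘ d, f(a, c, b) ∘ inv(b) ∘ inv(d), b ∘ b ∘ c ∘ f(d, b, c)) ∘ f(f(b ∘ c, f(a, b, a), a ∘ a ∘ c ∘ d), f(f(b, b, c), f(a, d, d), f(d, d, c)), b ∘ c ∘ f(a, a, a) ∘ inv(d)), d, a))

Answer: c ∘ inv(f(a ∘ a ∘ a ∘ f(a ∘ d ∘ d ∘ f(a, c, b), inv(f(c, b, d)), inv(f(b, c, a))) ∘ f(b ∘ b ∘ c ∘ c ∘ d ∘ d, f(a, c, b) ∘ inv(b) ∘ inv(d), b ∘ b ∘ c ∘ f(d, b, c)) ∘ f(f(b ∘ c, f(a, b, a), a ∘ a ∘ c ∘ d), f(f(b, b, c), f(a, d, d), f(d, d, c)), b ∘ c ∘ f(a, a, a) ∘ inv(d)), d, a))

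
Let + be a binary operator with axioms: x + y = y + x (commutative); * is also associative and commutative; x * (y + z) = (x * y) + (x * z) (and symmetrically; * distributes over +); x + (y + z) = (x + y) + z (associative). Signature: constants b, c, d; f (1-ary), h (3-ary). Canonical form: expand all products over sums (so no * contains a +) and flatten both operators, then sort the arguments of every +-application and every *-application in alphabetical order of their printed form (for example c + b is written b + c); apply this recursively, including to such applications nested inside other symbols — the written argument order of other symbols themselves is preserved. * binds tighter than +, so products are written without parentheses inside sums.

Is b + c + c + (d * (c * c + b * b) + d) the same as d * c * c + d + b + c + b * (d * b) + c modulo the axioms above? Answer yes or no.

Answer: yes — both canonical forms are b + b * b * d + c + c + c * c * d + d

Derivation:
Left:  b + c + c + (d * (c * c + b * b) + d)
  Expand products over sums:  b + c + c + c * c * d + b * b * d + d
  Order the arguments:  b + b * b * d + c + c + c * c * d + d
Right:  d * c * c + d + b + c + b * (d * b) + c
  Un-nest:  c * c * d + d + b + c + b * b * d + c
  Sort:  b + b * b * d + c + c + c * c * d + d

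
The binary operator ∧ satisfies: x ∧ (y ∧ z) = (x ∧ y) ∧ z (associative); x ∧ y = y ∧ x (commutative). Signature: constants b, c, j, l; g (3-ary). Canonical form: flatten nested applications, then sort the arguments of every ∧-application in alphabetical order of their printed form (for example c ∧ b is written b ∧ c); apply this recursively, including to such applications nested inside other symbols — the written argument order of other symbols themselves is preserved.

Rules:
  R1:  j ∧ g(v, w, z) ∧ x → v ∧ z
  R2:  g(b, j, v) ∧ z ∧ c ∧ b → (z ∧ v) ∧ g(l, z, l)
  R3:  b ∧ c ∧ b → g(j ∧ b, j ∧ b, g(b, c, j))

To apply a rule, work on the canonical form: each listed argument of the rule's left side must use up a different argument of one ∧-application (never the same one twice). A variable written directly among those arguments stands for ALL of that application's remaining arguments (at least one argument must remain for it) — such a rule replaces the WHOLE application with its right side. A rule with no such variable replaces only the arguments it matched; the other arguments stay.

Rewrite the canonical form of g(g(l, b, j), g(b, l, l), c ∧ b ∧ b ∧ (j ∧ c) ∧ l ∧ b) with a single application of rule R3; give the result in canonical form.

Canonical form:  g(g(l, b, j), g(b, l, l), b ∧ b ∧ b ∧ c ∧ c ∧ j ∧ l)
Match R3:  consume b, b, c
Result:  g(g(l, b, j), g(b, l, l), b ∧ c ∧ g(b ∧ j, b ∧ j, g(b, c, j)) ∧ j ∧ l)

Answer: g(g(l, b, j), g(b, l, l), b ∧ c ∧ g(b ∧ j, b ∧ j, g(b, c, j)) ∧ j ∧ l)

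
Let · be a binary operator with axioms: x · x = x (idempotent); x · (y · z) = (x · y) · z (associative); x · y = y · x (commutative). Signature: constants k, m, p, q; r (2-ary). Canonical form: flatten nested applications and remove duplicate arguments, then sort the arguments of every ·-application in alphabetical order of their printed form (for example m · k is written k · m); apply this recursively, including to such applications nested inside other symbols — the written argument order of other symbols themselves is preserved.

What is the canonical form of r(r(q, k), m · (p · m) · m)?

Work inside:  m · (p · m) · m
Un-nest:  m · p · m · m
Idempotence:  drop duplicate m, m
Sort:  m · p
Rebuild:  r(r(q, k), m · p)

Answer: r(r(q, k), m · p)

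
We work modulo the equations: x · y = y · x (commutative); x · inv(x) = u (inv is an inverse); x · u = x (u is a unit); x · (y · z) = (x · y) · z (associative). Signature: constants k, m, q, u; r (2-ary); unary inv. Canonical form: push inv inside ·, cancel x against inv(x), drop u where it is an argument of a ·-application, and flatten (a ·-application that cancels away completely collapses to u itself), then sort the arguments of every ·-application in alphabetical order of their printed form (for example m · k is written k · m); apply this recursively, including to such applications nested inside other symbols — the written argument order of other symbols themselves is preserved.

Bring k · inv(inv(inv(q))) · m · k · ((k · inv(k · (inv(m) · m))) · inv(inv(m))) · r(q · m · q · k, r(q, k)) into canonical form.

Push inv inside:  distribute inv over · and collapse double inv
Collect:  k · k · inv(q) · m · m · r(k · m · q · q, r(q, k))
Sort:  inv(q) · k · k · m · m · r(k · m · q · q, r(q, k))

Answer: inv(q) · k · k · m · m · r(k · m · q · q, r(q, k))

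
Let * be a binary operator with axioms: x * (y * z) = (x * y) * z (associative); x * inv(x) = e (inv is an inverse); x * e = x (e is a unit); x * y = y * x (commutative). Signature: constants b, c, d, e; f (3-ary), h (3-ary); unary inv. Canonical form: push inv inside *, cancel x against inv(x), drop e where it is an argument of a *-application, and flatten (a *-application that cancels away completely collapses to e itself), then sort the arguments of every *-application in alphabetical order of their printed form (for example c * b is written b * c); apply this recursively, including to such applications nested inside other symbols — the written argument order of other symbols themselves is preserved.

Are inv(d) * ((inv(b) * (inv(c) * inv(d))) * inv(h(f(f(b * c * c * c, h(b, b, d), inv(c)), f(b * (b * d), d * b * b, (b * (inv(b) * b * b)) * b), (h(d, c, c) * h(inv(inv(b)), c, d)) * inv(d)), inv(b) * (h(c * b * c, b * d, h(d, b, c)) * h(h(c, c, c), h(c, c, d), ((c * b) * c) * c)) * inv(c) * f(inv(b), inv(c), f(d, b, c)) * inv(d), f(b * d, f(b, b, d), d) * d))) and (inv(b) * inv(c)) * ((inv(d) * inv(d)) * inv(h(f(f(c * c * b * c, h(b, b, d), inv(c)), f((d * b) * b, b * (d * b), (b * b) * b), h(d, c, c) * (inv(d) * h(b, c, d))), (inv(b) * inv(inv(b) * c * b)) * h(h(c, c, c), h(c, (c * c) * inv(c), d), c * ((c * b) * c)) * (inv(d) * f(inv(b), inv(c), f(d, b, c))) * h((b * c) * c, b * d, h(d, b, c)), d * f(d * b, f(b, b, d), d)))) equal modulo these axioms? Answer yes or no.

Answer: yes — both canonical forms are inv(b) * inv(c) * inv(d) * inv(d) * inv(h(f(f(b * c * c * c, h(b, b, d), inv(c)), f(b * b * d, b * b * d, b * b * b), h(b, c, d) * h(d, c, c) * inv(d)), f(inv(b), inv(c), f(d, b, c)) * h(b * c * c, b * d, h(d, b, c)) * h(h(c, c, c), h(c, c, d), b * c * c * c) * inv(b) * inv(c) * inv(d), d * f(b * d, f(b, b, d), d)))

Derivation:
Left:  inv(d) * ((inv(b) * (inv(c) * inv(d))) * inv(h(f(f(b * c * c * c, h(b, b, d), inv(c)), f(b * (b * d), d * b * b, (b * (inv(b) * b * b)) * b), (h(d, c, c) * h(inv(inv(b)), c, d)) * inv(d)), inv(b) * (h(c * b * c, b * d, h(d, b, c)) * h(h(c, c, c), h(c, c, d), ((c * b) * c) * c)) * inv(c) * f(inv(b), inv(c), f(d, b, c)) * inv(d), f(b * d, f(b, b, d), d) * d)))
  Push inv inside:  distribute inv over * and collapse double inv
  Collect terms:  inv(d) * inv(d) * inv(b) * inv(c) * inv(h(f(f(b * c * c * c, h(b, b, d), inv(c)), f(b * b * d, b * b * d, b * b * b), h(b, c, d) * h(d, c, c) * inv(d)), f(inv(b), inv(c), f(d, b, c)) * h(b * c * c, b * d, h(d, b, c)) * h(h(c, c, c), h(c, c, d), b * c * c * c) * inv(b) * inv(c) * inv(d), d * f(b * d, f(b, b, d), d)))
  Sort arguments:  inv(b) * inv(c) * inv(d) * inv(d) * inv(h(f(f(b * c * c * c, h(b, b, d), inv(c)), f(b * b * d, b * b * d, b * b * b), h(b, c, d) * h(d, c, c) * inv(d)), f(inv(b), inv(c), f(d, b, c)) * h(b * c * c, b * d, h(d, b, c)) * h(h(c, c, c), h(c, c, d), b * c * c * c) * inv(b) * inv(c) * inv(d), d * f(b * d, f(b, b, d), d)))
Right:  (inv(b) * inv(c)) * ((inv(d) * inv(d)) * inv(h(f(f(c * c * b * c, h(b, b, d), inv(c)), f((d * b) * b, b * (d * b), (b * b) * b), h(d, c, c) * (inv(d) * h(b, c, d))), (inv(b) * inv(inv(b) * c * b)) * h(h(c, c, c), h(c, (c * c) * inv(c), d), c * ((c * b) * c)) * (inv(d) * f(inv(b), inv(c), f(d, b, c))) * h((b * c) * c, b * d, h(d, b, c)), d * f(d * b, f(b, b, d), d))))
  Push inv inside:  distribute inv over * and collapse double inv
  Combine occurrences:  inv(b) * inv(c) * inv(d) * inv(d) * inv(h(f(f(b * c * c * c, h(b, b, d), inv(c)), f(b * b * d, b * b * d, b * b * b), h(b, c, d) * h(d, c, c) * inv(d)), f(inv(b), inv(c), f(d, b, c)) * h(b * c * c, b * d, h(d, b, c)) * h(h(c, c, c), h(c, c, d), b * c * c * c) * inv(b) * inv(c) * inv(d), d * f(b * d, f(b, b, d), d)))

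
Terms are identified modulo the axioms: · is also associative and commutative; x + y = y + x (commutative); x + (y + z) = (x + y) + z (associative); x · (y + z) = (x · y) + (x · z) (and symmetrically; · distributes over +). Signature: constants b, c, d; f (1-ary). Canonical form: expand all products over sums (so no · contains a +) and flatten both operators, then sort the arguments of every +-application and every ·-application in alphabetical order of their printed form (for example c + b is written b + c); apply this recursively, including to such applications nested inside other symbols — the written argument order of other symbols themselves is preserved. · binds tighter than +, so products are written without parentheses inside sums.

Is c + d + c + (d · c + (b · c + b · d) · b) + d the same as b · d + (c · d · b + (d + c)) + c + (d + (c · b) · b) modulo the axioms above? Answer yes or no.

Answer: no — b · b · c + b · b · d + c + c + c · d + d + d vs b · b · c + b · c · d + b · d + c + c + d + d

Derivation:
Left:  c + d + c + (d · c + (b · c + b · d) · b) + d
  Expand:  c + d + c + c · d + b · b · c + b · b · d + d
  Sort arguments:  b · b · c + b · b · d + c + c + c · d + d + d
Right:  b · d + (c · d · b + (d + c)) + c + (d + (c · b) · b)
  Merge nested applications:  b · d + b · c · d + d + c + c + d + b · b · c
  Sort arguments:  b · b · c + b · c · d + b · d + c + c + d + d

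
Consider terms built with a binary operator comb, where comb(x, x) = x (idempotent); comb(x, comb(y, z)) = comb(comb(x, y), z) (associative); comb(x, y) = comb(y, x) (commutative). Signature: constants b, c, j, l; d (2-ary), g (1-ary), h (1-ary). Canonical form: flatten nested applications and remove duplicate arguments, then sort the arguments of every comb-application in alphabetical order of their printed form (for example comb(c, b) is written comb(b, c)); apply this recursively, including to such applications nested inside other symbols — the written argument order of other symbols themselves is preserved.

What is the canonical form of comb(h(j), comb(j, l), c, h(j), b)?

Answer: comb(b, c, h(j), j, l)

Derivation:
Merge nested applications:  comb(h(j), j, l, c, h(j), b)
Idempotence:  drop duplicate h(j)
Order the arguments:  comb(b, c, h(j), j, l)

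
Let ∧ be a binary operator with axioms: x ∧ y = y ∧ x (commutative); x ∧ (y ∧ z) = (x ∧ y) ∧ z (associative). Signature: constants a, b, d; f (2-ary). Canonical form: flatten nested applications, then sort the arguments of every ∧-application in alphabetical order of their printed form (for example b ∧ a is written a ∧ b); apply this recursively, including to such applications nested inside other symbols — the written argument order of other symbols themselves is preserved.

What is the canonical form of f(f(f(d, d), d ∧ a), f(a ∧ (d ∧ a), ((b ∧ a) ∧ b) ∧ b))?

Descend into:  ((b ∧ a) ∧ b) ∧ b
Merge nested applications:  b ∧ a ∧ b ∧ b
Sort arguments:  a ∧ b ∧ b ∧ b
Reassemble:  f(f(f(d, d), a ∧ d), f(a ∧ a ∧ d, a ∧ b ∧ b ∧ b))

Answer: f(f(f(d, d), a ∧ d), f(a ∧ a ∧ d, a ∧ b ∧ b ∧ b))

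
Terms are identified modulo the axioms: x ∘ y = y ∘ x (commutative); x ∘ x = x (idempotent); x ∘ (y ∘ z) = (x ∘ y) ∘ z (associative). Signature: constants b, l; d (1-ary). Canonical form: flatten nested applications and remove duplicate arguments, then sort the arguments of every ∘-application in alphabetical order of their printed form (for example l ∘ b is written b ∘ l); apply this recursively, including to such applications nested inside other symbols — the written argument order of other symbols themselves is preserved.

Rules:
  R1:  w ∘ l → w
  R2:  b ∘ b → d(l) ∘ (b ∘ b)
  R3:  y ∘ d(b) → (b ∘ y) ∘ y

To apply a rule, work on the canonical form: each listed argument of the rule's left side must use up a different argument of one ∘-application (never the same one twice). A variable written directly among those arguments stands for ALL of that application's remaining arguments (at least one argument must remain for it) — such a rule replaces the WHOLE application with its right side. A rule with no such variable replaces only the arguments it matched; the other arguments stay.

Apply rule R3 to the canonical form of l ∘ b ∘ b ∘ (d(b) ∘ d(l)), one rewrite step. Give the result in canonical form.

Answer: b ∘ d(l) ∘ l

Derivation:
Canonical form:  b ∘ d(b) ∘ d(l) ∘ l
Apply R3:  consuming d(b);  y := b ∘ d(l) ∘ l
The extension variable absorbs all remaining arguments, so the whole application is rewritten.
Giving:  b ∘ d(l) ∘ l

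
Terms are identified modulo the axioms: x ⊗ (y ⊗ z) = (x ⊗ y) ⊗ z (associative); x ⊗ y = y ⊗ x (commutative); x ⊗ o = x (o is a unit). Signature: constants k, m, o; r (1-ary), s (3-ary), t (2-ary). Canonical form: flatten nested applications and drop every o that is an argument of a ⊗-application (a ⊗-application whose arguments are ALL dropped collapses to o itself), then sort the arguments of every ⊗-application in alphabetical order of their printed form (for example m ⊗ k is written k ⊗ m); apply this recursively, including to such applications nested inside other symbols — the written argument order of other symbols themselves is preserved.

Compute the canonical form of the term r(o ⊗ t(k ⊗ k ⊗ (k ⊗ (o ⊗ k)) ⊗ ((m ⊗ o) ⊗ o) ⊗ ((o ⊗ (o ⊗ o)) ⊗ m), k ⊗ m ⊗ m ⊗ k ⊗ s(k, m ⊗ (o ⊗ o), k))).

Focus inside:  o ⊗ t(k ⊗ k ⊗ (k ⊗ (o ⊗ k)) ⊗ ((m ⊗ o) ⊗ o) ⊗ ((o ⊗ (o ⊗ o)) ⊗ m), k ⊗ m ⊗ m ⊗ k ⊗ s(k, m ⊗ (o ⊗ o), k))
Inside:  t(k ⊗ k ⊗ (k ⊗ (o ⊗ k)) ⊗ ((m ⊗ o) ⊗ o) ⊗ ((o ⊗ (o ⊗ o)) ⊗ m), k ⊗ m ⊗ m ⊗ k ⊗ s(k, m ⊗ (o ⊗ o), k))  →  t(k ⊗ k ⊗ k ⊗ k ⊗ m ⊗ m, k ⊗ k ⊗ m ⊗ m ⊗ s(k, m, k))
Units out:  drop o
Sort arguments:  t(k ⊗ k ⊗ k ⊗ k ⊗ m ⊗ m, k ⊗ k ⊗ m ⊗ m ⊗ s(k, m, k))
Put back:  r(t(k ⊗ k ⊗ k ⊗ k ⊗ m ⊗ m, k ⊗ k ⊗ m ⊗ m ⊗ s(k, m, k)))

Answer: r(t(k ⊗ k ⊗ k ⊗ k ⊗ m ⊗ m, k ⊗ k ⊗ m ⊗ m ⊗ s(k, m, k)))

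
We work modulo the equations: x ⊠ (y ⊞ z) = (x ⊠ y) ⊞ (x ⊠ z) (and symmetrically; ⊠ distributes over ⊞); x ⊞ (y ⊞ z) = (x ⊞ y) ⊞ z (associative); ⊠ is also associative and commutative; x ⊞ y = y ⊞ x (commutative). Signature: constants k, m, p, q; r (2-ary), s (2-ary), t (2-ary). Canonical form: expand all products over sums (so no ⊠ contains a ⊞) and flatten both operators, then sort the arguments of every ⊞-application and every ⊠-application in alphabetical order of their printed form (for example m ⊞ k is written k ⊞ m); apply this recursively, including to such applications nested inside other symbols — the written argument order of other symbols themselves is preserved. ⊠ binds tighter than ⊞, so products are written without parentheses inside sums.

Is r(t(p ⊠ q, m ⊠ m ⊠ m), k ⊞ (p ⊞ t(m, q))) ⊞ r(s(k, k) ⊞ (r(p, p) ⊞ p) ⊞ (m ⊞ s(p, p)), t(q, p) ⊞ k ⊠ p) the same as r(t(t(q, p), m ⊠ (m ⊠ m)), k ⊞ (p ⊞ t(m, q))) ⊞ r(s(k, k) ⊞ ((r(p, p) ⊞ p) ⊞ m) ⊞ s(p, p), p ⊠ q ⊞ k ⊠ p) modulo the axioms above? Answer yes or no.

Answer: no — r(m ⊞ p ⊞ r(p, p) ⊞ s(k, k) ⊞ s(p, p), k ⊠ p ⊞ t(q, p)) ⊞ r(t(p ⊠ q, m ⊠ m ⊠ m), k ⊞ p ⊞ t(m, q)) vs r(m ⊞ p ⊞ r(p, p) ⊞ s(k, k) ⊞ s(p, p), k ⊠ p ⊞ p ⊠ q) ⊞ r(t(t(q, p), m ⊠ m ⊠ m), k ⊞ p ⊞ t(m, q))

Derivation:
Left:  r(t(p ⊠ q, m ⊠ m ⊠ m), k ⊞ (p ⊞ t(m, q))) ⊞ r(s(k, k) ⊞ (r(p, p) ⊞ p) ⊞ (m ⊞ s(p, p)), t(q, p) ⊞ k ⊠ p)
  Merge nested applications:  r(t(p ⊠ q, m ⊠ m ⊠ m), k ⊞ p ⊞ t(m, q)) ⊞ r(m ⊞ p ⊞ r(p, p) ⊞ s(k, k) ⊞ s(p, p), k ⊠ p ⊞ t(q, p))
  Sort:  r(m ⊞ p ⊞ r(p, p) ⊞ s(k, k) ⊞ s(p, p), k ⊠ p ⊞ t(q, p)) ⊞ r(t(p ⊠ q, m ⊠ m ⊠ m), k ⊞ p ⊞ t(m, q))
Right:  r(t(t(q, p), m ⊠ (m ⊠ m)), k ⊞ (p ⊞ t(m, q))) ⊞ r(s(k, k) ⊞ ((r(p, p) ⊞ p) ⊞ m) ⊞ s(p, p), p ⊠ q ⊞ k ⊠ p)
  Flatten:  r(t(t(q, p), m ⊠ m ⊠ m), k ⊞ p ⊞ t(m, q)) ⊞ r(m ⊞ p ⊞ r(p, p) ⊞ s(k, k) ⊞ s(p, p), k ⊠ p ⊞ p ⊠ q)
  Sort:  r(m ⊞ p ⊞ r(p, p) ⊞ s(k, k) ⊞ s(p, p), k ⊠ p ⊞ p ⊠ q) ⊞ r(t(t(q, p), m ⊠ m ⊠ m), k ⊞ p ⊞ t(m, q))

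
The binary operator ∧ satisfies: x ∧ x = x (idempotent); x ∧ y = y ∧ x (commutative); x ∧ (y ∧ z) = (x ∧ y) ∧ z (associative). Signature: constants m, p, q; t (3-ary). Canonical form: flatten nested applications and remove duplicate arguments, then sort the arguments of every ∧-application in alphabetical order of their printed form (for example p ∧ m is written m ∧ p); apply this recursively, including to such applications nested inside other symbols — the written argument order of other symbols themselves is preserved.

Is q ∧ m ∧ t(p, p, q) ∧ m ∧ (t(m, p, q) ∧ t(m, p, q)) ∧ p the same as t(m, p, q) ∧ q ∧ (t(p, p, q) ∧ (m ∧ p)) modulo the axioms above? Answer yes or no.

Left:  q ∧ m ∧ t(p, p, q) ∧ m ∧ (t(m, p, q) ∧ t(m, p, q)) ∧ p
  Merge nested applications:  q ∧ m ∧ t(p, p, q) ∧ m ∧ t(m, p, q) ∧ t(m, p, q) ∧ p
  Idempotence:  drop duplicate m, t(m, p, q)
  Sort:  m ∧ p ∧ q ∧ t(m, p, q) ∧ t(p, p, q)
Right:  t(m, p, q) ∧ q ∧ (t(p, p, q) ∧ (m ∧ p))
  Un-nest:  t(m, p, q) ∧ q ∧ t(p, p, q) ∧ m ∧ p
  Sort:  m ∧ p ∧ q ∧ t(m, p, q) ∧ t(p, p, q)

Answer: yes — both canonical forms are m ∧ p ∧ q ∧ t(m, p, q) ∧ t(p, p, q)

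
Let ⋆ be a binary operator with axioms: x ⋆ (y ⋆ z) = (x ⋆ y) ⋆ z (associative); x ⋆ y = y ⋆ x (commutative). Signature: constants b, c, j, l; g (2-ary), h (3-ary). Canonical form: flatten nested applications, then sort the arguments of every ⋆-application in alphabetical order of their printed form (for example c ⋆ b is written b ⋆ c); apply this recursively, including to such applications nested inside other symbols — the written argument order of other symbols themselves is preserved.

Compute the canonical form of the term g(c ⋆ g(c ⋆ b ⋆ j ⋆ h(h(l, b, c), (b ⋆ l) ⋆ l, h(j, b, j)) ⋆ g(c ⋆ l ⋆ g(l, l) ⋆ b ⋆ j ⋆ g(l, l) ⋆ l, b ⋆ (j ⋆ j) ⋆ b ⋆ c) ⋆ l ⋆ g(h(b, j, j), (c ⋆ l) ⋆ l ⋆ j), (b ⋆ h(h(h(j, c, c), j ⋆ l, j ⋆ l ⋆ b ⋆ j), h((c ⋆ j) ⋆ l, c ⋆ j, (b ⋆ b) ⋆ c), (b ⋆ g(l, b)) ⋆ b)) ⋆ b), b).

Answer: g(c ⋆ g(b ⋆ c ⋆ g(b ⋆ c ⋆ g(l, l) ⋆ g(l, l) ⋆ j ⋆ l ⋆ l, b ⋆ b ⋆ c ⋆ j ⋆ j) ⋆ g(h(b, j, j), c ⋆ j ⋆ l ⋆ l) ⋆ h(h(l, b, c), b ⋆ l ⋆ l, h(j, b, j)) ⋆ j ⋆ l, b ⋆ b ⋆ h(h(h(j, c, c), j ⋆ l, b ⋆ j ⋆ j ⋆ l), h(c ⋆ j ⋆ l, c ⋆ j, b ⋆ b ⋆ c), b ⋆ b ⋆ g(l, b))), b)

Derivation:
Focus inside:  c ⋆ g(c ⋆ b ⋆ j ⋆ h(h(l, b, c), (b ⋆ l) ⋆ l, h(j, b, j)) ⋆ g(c ⋆ l ⋆ g(l, l) ⋆ b ⋆ j ⋆ g(l, l) ⋆ l, b ⋆ (j ⋆ j) ⋆ b ⋆ c) ⋆ l ⋆ g(h(b, j, j), (c ⋆ l) ⋆ l ⋆ j), (b ⋆ h(h(h(j, c, c), j ⋆ l, j ⋆ l ⋆ b ⋆ j), h((c ⋆ j) ⋆ l, c ⋆ j, (b ⋆ b) ⋆ c), (b ⋆ g(l, b)) ⋆ b)) ⋆ b)
Inside:  g(c ⋆ b ⋆ j ⋆ h(h(l, b, c), (b ⋆ l) ⋆ l, h(j, b, j)) ⋆ g(c ⋆ l ⋆ g(l, l) ⋆ b ⋆ j ⋆ g(l, l) ⋆ l, b ⋆ (j ⋆ j) ⋆ b ⋆ c) ⋆ l ⋆ g(h(b, j, j), (c ⋆ l) ⋆ l ⋆ j), (b ⋆ h(h(h(j, c, c), j ⋆ l, j ⋆ l ⋆ b ⋆ j), h((c ⋆ j) ⋆ l, c ⋆ j, (b ⋆ b) ⋆ c), (b ⋆ g(l, b)) ⋆ b)) ⋆ b)  →  g(b ⋆ c ⋆ g(b ⋆ c ⋆ g(l, l) ⋆ g(l, l) ⋆ j ⋆ l ⋆ l, b ⋆ b ⋆ c ⋆ j ⋆ j) ⋆ g(h(b, j, j), c ⋆ j ⋆ l ⋆ l) ⋆ h(h(l, b, c), b ⋆ l ⋆ l, h(j, b, j)) ⋆ j ⋆ l, b ⋆ b ⋆ h(h(h(j, c, c), j ⋆ l, b ⋆ j ⋆ j ⋆ l), h(c ⋆ j ⋆ l, c ⋆ j, b ⋆ b ⋆ c), b ⋆ b ⋆ g(l, b)))
Order the arguments:  c ⋆ g(b ⋆ c ⋆ g(b ⋆ c ⋆ g(l, l) ⋆ g(l, l) ⋆ j ⋆ l ⋆ l, b ⋆ b ⋆ c ⋆ j ⋆ j) ⋆ g(h(b, j, j), c ⋆ j ⋆ l ⋆ l) ⋆ h(h(l, b, c), b ⋆ l ⋆ l, h(j, b, j)) ⋆ j ⋆ l, b ⋆ b ⋆ h(h(h(j, c, c), j ⋆ l, b ⋆ j ⋆ j ⋆ l), h(c ⋆ j ⋆ l, c ⋆ j, b ⋆ b ⋆ c), b ⋆ b ⋆ g(l, b)))
Rebuild:  g(c ⋆ g(b ⋆ c ⋆ g(b ⋆ c ⋆ g(l, l) ⋆ g(l, l) ⋆ j ⋆ l ⋆ l, b ⋆ b ⋆ c ⋆ j ⋆ j) ⋆ g(h(b, j, j), c ⋆ j ⋆ l ⋆ l) ⋆ h(h(l, b, c), b ⋆ l ⋆ l, h(j, b, j)) ⋆ j ⋆ l, b ⋆ b ⋆ h(h(h(j, c, c), j ⋆ l, b ⋆ j ⋆ j ⋆ l), h(c ⋆ j ⋆ l, c ⋆ j, b ⋆ b ⋆ c), b ⋆ b ⋆ g(l, b))), b)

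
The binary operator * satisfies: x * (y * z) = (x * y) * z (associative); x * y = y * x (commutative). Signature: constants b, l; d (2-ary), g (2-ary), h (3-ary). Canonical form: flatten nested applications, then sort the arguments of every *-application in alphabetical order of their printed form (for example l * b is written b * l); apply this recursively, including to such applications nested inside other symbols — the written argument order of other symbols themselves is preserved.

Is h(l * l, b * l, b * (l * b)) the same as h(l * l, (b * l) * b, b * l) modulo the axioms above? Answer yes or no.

Answer: no — h(l * l, b * l, b * b * l) vs h(l * l, b * b * l, b * l)

Derivation:
Left:  h(l * l, b * l, b * (l * b))
  Descend into:  b * (l * b)
  Flatten:  b * l * b
  Sort:  b * b * l
  Rebuild:  h(l * l, b * l, b * b * l)
Right:  h(l * l, (b * l) * b, b * l)
  Descend into:  (b * l) * b
  Un-nest:  b * l * b
  Sort:  b * b * l
  Put back:  h(l * l, b * b * l, b * l)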